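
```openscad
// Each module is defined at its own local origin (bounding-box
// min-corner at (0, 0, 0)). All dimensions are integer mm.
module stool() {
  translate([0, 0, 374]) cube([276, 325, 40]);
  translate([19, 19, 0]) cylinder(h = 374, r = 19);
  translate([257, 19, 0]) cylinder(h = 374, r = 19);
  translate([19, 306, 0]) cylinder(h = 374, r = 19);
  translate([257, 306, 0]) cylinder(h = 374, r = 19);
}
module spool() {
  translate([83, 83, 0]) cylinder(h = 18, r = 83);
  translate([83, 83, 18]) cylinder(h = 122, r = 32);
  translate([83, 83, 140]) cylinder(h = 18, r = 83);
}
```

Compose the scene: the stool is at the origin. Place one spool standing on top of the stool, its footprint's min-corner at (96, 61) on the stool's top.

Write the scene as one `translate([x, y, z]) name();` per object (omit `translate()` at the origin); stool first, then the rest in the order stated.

stool();
translate([96, 61, 414]) spool();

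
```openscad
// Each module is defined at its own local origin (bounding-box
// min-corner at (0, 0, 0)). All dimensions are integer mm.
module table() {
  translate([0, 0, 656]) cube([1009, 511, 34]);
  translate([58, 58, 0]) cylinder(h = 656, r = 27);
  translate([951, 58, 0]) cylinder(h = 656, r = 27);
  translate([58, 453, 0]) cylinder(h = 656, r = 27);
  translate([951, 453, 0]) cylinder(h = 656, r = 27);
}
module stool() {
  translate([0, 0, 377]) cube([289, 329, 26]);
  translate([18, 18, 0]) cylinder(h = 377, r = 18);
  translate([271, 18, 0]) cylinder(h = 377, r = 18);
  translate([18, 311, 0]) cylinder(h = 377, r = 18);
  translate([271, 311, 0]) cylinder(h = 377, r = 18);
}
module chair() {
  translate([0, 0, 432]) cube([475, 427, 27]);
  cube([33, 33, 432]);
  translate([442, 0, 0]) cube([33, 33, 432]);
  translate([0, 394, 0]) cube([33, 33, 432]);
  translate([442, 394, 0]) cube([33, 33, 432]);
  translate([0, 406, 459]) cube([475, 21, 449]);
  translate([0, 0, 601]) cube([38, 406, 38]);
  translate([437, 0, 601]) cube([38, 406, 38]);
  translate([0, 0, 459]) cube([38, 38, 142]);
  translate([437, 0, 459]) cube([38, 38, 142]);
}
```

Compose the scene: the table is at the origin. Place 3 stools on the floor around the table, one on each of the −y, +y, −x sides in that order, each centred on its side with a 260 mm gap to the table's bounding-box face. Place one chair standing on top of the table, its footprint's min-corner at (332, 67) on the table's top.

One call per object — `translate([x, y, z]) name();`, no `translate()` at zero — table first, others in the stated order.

table();
translate([360, -589, 0]) stool();
translate([360, 771, 0]) stool();
translate([-549, 91, 0]) stool();
translate([332, 67, 690]) chair();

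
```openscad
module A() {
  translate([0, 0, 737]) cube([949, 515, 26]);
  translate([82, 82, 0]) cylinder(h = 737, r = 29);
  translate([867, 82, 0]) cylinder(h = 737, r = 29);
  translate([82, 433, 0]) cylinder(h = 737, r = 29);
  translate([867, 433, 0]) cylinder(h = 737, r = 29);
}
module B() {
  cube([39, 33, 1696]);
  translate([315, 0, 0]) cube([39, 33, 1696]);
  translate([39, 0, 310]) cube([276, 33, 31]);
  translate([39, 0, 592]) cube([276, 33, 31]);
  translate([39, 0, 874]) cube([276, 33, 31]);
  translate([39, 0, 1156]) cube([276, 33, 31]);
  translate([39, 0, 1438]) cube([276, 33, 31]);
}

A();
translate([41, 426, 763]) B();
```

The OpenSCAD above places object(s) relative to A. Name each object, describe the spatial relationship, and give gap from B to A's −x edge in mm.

A is a table. B is a ladder. The ladder is on top of the table. The gap from the ladder to the table's −x edge is 41 mm.

The ladder's min-x is at 41; the table's min-x is 0; gap = 41 mm.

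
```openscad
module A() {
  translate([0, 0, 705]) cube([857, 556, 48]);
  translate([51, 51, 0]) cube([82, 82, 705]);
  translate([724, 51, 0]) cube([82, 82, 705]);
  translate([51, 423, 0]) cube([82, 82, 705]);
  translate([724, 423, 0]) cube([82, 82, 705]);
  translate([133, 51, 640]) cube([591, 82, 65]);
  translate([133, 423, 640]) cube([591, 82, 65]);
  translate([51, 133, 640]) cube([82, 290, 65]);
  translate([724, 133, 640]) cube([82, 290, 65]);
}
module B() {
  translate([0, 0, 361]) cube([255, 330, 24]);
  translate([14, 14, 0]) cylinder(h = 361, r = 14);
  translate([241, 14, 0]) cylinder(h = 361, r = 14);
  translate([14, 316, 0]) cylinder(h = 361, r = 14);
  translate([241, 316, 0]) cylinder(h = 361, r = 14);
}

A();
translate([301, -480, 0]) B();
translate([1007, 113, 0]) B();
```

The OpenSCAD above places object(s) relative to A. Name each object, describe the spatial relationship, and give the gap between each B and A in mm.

A is a table. B is a stool. Two stools sit around the table at the −y, +x sides. The gap between each stool and the table is 150 mm.

Each stool's nearest face is 150 mm from the table's bounding box.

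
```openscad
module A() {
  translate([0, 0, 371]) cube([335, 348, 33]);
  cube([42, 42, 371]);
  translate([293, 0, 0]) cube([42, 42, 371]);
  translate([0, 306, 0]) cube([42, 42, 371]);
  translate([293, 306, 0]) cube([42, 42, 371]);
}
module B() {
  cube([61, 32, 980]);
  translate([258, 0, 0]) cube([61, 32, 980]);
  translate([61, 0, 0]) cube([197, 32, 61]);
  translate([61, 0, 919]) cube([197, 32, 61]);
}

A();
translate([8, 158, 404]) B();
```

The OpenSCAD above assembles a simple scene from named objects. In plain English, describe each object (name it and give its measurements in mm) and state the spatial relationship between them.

A is a simple wooden stool: a rectangular seat 335 mm (x) by 348 mm (y), 33 mm thick, top face at z = 404 mm, on four square legs, each 42×42 mm in cross-section. The legs rest on z = 0, each flush with a corner of the seat.

B is a picture frame with a 197×858 mm rectangular opening (x by z) and a uniform 61 mm border on every side. Frame depth is 32 mm along y. It is built from two vertical stiles running the full outside height and two horizontal rails spanning the gap between the stiles.

The picture frame is on top of the stool, centred.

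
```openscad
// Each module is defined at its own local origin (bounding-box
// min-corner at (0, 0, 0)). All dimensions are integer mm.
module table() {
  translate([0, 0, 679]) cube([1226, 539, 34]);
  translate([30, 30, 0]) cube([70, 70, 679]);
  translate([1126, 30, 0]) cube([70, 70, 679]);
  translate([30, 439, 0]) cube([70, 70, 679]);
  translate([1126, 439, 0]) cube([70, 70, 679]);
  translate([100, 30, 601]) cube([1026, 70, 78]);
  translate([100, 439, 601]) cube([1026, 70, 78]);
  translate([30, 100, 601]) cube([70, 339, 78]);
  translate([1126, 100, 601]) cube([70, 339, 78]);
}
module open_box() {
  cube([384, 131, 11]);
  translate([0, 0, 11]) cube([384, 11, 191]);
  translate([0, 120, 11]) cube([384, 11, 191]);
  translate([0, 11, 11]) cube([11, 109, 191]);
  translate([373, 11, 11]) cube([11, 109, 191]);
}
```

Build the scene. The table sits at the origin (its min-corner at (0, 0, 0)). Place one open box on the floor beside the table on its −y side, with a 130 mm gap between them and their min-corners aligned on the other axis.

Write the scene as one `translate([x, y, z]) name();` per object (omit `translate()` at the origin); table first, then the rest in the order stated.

table();
translate([0, -261, 0]) open_box();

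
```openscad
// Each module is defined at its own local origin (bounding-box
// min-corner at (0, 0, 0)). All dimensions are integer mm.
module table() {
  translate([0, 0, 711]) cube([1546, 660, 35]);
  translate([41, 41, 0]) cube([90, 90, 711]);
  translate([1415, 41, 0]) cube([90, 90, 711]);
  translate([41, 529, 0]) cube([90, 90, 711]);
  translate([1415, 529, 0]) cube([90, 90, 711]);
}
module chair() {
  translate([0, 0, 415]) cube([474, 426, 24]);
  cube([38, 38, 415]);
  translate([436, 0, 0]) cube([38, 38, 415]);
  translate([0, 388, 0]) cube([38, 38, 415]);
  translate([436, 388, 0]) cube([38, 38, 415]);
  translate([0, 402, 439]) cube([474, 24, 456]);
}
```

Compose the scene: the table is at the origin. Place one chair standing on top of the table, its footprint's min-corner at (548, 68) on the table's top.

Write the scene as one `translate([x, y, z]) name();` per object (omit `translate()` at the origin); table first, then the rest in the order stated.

table();
translate([548, 68, 746]) chair();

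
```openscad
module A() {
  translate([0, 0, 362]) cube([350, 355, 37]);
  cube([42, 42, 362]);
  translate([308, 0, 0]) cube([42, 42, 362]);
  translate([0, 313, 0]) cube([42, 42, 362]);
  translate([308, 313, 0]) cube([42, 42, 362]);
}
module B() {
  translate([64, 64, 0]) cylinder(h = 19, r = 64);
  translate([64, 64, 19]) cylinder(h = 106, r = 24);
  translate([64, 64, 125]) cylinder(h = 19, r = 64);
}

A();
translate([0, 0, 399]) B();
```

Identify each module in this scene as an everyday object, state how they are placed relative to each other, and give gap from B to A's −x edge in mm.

A is a stool. B is a spool. The spool is on top of the stool. The gap from the spool to the stool's −x edge is 0 mm.

The spool's min-x is at 0; the stool's min-x is 0; gap = 0 mm.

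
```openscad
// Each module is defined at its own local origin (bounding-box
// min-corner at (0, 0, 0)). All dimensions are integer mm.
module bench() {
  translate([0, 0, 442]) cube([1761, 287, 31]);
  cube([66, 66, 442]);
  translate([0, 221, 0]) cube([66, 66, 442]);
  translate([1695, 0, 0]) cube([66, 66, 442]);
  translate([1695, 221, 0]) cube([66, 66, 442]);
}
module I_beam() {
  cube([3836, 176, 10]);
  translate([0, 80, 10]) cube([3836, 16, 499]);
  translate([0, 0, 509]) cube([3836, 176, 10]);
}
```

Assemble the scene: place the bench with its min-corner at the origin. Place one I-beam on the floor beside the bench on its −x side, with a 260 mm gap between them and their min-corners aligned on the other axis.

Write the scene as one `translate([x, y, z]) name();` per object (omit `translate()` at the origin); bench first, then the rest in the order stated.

bench();
translate([-4096, 0, 0]) I_beam();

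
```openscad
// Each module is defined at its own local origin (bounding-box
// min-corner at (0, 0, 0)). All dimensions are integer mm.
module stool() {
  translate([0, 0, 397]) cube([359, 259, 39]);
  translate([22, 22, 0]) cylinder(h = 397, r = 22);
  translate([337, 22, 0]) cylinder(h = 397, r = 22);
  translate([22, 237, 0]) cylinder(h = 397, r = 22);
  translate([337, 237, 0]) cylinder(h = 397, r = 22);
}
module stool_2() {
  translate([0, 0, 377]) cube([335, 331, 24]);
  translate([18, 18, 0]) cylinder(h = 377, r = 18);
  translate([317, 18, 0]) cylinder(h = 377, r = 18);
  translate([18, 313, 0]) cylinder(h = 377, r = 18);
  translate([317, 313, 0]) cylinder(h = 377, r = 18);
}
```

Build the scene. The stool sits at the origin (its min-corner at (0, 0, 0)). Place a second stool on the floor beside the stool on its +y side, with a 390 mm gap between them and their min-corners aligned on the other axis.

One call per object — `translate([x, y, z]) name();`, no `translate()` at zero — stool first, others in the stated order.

stool();
translate([0, 649, 0]) stool_2();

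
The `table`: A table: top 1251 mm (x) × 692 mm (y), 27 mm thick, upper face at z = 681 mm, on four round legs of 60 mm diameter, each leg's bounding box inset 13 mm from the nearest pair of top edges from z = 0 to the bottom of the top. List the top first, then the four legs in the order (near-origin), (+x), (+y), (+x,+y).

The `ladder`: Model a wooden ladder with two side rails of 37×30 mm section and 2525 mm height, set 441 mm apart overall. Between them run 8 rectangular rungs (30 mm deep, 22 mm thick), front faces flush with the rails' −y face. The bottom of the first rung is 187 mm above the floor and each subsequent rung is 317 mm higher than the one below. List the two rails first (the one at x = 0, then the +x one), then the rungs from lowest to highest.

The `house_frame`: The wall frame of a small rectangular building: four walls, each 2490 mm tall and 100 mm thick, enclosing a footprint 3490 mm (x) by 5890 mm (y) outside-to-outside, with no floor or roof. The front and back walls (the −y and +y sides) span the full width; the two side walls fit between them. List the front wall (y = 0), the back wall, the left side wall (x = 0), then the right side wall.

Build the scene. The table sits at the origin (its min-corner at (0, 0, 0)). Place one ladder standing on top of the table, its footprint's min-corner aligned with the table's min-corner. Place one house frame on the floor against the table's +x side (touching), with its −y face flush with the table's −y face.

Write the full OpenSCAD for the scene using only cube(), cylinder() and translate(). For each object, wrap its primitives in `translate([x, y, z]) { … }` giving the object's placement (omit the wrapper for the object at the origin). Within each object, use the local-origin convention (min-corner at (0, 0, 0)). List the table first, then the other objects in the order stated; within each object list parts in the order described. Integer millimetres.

translate([0, 0, 654]) cube([1251, 692, 27]);
translate([43, 43, 0]) cylinder(h = 654, r = 30);
translate([1208, 43, 0]) cylinder(h = 654, r = 30);
translate([43, 649, 0]) cylinder(h = 654, r = 30);
translate([1208, 649, 0]) cylinder(h = 654, r = 30);
translate([0, 0, 681]) {
  cube([37, 30, 2525]);
  translate([404, 0, 0]) cube([37, 30, 2525]);
  translate([37, 0, 187]) cube([367, 30, 22]);
  translate([37, 0, 504]) cube([367, 30, 22]);
  translate([37, 0, 821]) cube([367, 30, 22]);
  translate([37, 0, 1138]) cube([367, 30, 22]);
  translate([37, 0, 1455]) cube([367, 30, 22]);
  translate([37, 0, 1772]) cube([367, 30, 22]);
  translate([37, 0, 2089]) cube([367, 30, 22]);
  translate([37, 0, 2406]) cube([367, 30, 22]);
}
translate([1251, 0, 0]) {
  cube([3490, 100, 2490]);
  translate([0, 5790, 0]) cube([3490, 100, 2490]);
  translate([0, 100, 0]) cube([100, 5690, 2490]);
  translate([3390, 100, 0]) cube([100, 5690, 2490]);
}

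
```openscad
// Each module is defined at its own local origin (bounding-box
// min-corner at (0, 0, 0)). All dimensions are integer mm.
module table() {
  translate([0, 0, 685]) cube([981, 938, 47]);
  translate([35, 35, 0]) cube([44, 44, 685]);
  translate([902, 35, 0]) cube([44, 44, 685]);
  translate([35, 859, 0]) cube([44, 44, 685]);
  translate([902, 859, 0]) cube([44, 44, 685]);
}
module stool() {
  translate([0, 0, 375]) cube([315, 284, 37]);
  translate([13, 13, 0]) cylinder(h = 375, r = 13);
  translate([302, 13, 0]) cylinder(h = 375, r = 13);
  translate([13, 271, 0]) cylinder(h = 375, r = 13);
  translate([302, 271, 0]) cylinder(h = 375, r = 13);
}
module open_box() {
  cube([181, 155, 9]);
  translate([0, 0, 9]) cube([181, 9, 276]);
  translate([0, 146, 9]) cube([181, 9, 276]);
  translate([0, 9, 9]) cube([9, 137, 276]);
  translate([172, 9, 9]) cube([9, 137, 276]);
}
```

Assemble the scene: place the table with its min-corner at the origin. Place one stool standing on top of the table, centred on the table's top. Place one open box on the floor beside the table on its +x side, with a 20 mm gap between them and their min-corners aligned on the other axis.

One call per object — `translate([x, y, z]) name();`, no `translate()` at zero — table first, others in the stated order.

table();
translate([333, 327, 732]) stool();
translate([1001, 0, 0]) open_box();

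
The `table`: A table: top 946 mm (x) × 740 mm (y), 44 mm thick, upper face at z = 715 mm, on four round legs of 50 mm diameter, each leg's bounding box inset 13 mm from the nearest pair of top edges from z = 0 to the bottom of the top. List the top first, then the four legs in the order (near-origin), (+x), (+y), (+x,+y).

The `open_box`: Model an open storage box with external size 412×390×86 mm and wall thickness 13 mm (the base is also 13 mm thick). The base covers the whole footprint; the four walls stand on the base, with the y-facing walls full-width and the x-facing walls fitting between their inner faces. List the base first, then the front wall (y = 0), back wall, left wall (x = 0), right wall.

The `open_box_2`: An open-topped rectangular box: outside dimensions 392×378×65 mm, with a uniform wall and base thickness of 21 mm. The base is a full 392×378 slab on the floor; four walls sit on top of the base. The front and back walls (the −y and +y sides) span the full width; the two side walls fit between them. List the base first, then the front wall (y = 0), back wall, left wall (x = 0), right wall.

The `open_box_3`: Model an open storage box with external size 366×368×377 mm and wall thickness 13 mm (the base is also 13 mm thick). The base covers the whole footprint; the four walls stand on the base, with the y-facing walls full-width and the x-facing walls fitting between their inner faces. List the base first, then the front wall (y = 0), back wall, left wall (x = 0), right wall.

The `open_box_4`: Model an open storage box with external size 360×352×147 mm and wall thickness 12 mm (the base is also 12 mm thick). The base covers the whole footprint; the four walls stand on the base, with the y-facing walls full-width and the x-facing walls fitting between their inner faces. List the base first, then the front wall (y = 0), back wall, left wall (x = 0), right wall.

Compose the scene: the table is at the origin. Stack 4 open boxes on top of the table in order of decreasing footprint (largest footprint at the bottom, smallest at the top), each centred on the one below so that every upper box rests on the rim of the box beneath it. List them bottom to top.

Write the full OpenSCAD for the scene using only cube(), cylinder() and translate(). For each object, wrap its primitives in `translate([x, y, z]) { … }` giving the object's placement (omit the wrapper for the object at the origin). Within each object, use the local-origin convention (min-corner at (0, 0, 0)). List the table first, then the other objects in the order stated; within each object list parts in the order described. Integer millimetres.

translate([0, 0, 671]) cube([946, 740, 44]);
translate([38, 38, 0]) cylinder(h = 671, r = 25);
translate([908, 38, 0]) cylinder(h = 671, r = 25);
translate([38, 702, 0]) cylinder(h = 671, r = 25);
translate([908, 702, 0]) cylinder(h = 671, r = 25);
translate([267, 175, 715]) {
  cube([412, 390, 13]);
  translate([0, 0, 13]) cube([412, 13, 73]);
  translate([0, 377, 13]) cube([412, 13, 73]);
  translate([0, 13, 13]) cube([13, 364, 73]);
  translate([399, 13, 13]) cube([13, 364, 73]);
}
translate([277, 181, 801]) {
  cube([392, 378, 21]);
  translate([0, 0, 21]) cube([392, 21, 44]);
  translate([0, 357, 21]) cube([392, 21, 44]);
  translate([0, 21, 21]) cube([21, 336, 44]);
  translate([371, 21, 21]) cube([21, 336, 44]);
}
translate([290, 186, 866]) {
  cube([366, 368, 13]);
  translate([0, 0, 13]) cube([366, 13, 364]);
  translate([0, 355, 13]) cube([366, 13, 364]);
  translate([0, 13, 13]) cube([13, 342, 364]);
  translate([353, 13, 13]) cube([13, 342, 364]);
}
translate([293, 194, 1243]) {
  cube([360, 352, 12]);
  translate([0, 0, 12]) cube([360, 12, 135]);
  translate([0, 340, 12]) cube([360, 12, 135]);
  translate([0, 12, 12]) cube([12, 328, 135]);
  translate([348, 12, 12]) cube([12, 328, 135]);
}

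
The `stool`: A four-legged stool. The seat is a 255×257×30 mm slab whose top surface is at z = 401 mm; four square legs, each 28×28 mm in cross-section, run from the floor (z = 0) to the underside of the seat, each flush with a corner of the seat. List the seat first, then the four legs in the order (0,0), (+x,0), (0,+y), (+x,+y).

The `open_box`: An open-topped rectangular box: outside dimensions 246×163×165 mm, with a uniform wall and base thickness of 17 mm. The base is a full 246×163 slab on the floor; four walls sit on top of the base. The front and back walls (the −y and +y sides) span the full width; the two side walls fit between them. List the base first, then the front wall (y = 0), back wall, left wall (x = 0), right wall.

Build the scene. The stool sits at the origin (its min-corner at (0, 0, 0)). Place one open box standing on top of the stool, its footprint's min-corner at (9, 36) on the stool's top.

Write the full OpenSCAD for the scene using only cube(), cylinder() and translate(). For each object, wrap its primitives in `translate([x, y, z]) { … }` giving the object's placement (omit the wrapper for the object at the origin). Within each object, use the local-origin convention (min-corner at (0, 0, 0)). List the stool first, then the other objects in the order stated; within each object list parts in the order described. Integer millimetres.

translate([0, 0, 371]) cube([255, 257, 30]);
cube([28, 28, 371]);
translate([227, 0, 0]) cube([28, 28, 371]);
translate([0, 229, 0]) cube([28, 28, 371]);
translate([227, 229, 0]) cube([28, 28, 371]);
translate([9, 36, 401]) {
  cube([246, 163, 17]);
  translate([0, 0, 17]) cube([246, 17, 148]);
  translate([0, 146, 17]) cube([246, 17, 148]);
  translate([0, 17, 17]) cube([17, 129, 148]);
  translate([229, 17, 17]) cube([17, 129, 148]);
}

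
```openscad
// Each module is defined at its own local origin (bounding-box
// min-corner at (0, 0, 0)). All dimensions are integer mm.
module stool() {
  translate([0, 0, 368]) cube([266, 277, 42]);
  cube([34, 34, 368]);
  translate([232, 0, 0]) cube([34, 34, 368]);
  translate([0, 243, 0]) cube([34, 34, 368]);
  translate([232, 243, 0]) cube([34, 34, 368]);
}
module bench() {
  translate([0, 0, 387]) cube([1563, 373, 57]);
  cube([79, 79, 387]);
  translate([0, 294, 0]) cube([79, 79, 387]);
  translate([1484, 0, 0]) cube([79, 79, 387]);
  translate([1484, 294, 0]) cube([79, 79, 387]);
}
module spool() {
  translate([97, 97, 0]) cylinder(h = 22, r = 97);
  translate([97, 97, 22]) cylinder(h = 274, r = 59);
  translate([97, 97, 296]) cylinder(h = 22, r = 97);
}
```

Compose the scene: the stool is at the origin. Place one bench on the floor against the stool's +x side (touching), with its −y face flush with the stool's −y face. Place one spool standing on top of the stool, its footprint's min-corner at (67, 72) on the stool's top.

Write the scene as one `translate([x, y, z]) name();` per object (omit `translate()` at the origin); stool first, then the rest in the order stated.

stool();
translate([266, 0, 0]) bench();
translate([67, 72, 410]) spool();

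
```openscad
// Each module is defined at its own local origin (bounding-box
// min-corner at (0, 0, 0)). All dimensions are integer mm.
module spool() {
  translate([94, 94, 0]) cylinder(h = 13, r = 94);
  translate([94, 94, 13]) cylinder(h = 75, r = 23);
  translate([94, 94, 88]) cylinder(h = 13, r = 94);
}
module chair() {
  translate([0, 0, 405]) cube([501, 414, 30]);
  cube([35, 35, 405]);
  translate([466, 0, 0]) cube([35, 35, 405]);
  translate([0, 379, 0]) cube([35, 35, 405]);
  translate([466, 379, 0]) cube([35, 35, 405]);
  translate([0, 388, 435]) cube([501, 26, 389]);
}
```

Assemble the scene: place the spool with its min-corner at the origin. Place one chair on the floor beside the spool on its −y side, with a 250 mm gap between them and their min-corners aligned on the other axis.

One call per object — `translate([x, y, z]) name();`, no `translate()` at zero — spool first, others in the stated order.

spool();
translate([0, -664, 0]) chair();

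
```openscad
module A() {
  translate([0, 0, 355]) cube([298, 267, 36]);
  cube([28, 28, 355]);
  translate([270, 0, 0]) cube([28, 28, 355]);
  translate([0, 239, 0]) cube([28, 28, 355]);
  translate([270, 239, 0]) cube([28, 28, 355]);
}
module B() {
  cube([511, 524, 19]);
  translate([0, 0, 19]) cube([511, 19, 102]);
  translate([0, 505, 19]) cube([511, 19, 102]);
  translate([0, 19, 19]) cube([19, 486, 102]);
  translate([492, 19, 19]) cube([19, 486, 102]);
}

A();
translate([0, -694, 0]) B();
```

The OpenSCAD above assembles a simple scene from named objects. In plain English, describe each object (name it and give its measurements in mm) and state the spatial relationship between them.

A is a simple wooden stool: a rectangular seat 298 mm (x) by 267 mm (y), 36 mm thick, top face at z = 391 mm, on four square legs, each 28×28 mm in cross-section. The legs rest on z = 0, each flush with a corner of the seat.

B is an open-topped rectangular box: outside dimensions 511×524×121 mm, with a uniform wall and base thickness of 19 mm. The base is a full 511×524 slab on the floor; four walls sit on top of the base. The front and back walls (the −y and +y sides) span the full width; the two side walls fit between them.

The open box is on the floor beside the stool on its −y side.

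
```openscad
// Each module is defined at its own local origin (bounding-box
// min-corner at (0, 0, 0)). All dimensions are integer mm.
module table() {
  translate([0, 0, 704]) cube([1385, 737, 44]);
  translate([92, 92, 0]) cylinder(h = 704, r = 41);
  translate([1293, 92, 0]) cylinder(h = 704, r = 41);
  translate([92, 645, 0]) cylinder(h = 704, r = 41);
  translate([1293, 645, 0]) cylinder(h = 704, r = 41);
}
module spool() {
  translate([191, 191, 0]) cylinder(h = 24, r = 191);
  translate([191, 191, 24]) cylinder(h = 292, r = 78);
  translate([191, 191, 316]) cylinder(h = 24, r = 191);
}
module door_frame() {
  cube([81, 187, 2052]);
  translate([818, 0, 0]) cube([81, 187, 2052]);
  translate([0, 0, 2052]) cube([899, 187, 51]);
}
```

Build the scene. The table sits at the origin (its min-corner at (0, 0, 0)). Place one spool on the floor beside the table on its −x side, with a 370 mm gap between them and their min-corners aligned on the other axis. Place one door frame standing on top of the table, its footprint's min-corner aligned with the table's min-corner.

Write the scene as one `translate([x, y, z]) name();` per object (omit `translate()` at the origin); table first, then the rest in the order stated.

table();
translate([-752, 0, 0]) spool();
translate([0, 0, 748]) door_frame();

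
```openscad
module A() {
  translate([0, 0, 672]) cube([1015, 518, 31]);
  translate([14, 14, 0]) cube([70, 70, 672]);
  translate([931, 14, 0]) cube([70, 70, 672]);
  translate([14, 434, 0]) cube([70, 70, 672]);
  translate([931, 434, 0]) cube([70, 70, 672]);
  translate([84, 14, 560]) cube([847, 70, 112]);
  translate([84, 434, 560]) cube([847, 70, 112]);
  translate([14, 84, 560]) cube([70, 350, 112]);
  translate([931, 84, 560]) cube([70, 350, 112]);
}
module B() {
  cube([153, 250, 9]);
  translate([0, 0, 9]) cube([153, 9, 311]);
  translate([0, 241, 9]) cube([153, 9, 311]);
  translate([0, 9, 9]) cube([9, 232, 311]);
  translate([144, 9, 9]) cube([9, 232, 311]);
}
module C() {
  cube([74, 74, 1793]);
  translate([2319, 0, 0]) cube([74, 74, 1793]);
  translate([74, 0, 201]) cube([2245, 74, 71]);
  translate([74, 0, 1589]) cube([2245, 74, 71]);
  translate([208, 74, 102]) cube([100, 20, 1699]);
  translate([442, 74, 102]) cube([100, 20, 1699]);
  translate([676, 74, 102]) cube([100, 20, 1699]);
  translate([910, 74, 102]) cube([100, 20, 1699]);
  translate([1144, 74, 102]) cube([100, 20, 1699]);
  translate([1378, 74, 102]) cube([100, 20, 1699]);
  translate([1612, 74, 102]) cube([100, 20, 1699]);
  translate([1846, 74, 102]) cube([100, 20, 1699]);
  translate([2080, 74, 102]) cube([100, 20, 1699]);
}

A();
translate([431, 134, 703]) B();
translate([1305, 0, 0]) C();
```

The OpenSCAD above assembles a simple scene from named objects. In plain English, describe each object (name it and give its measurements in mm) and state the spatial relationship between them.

A is a table with a 1015×518 mm rectangular top, 31 mm thick, top surface at z = 703 mm, supported by four 70×70 mm square legs, each inset 14 mm from the nearest pair of top edges, running from the floor. Four apron rails, 70 mm thick and 112 mm tall, run between adjacent legs with their top edges flush with the underside of the top and their outer faces flush with the legs' outer faces.

B is an open-topped rectangular box: outside dimensions 153×250×320 mm, with a uniform wall and base thickness of 9 mm. The base is a full 153×250 slab on the floor; four walls sit on top of the base. The front and back walls (the −y and +y sides) span the full width; the two side walls fit between them.

C is a fence section. Two 74×74 mm posts, 1793 mm tall, stand on the floor with a clear span of 2245 mm between their inner faces. Two horizontal rails of 74×71 mm section span the gap between the posts with their undersides at z = 201 mm and z = 1589 mm, flush with the posts' −y face. 9 pickets, each 100 mm wide, 20 mm thick and 1699 mm tall, are fixed to the +y face of the rails with their bottoms at z = 102 mm, evenly spaced across the span with equal gaps (rounded down to the nearest mm) at the −x end and between each pair — any rounding remainder accumulates at the +x end.

The open box is on top of the table, centred. The fence section is on the floor beside the table on its +x side.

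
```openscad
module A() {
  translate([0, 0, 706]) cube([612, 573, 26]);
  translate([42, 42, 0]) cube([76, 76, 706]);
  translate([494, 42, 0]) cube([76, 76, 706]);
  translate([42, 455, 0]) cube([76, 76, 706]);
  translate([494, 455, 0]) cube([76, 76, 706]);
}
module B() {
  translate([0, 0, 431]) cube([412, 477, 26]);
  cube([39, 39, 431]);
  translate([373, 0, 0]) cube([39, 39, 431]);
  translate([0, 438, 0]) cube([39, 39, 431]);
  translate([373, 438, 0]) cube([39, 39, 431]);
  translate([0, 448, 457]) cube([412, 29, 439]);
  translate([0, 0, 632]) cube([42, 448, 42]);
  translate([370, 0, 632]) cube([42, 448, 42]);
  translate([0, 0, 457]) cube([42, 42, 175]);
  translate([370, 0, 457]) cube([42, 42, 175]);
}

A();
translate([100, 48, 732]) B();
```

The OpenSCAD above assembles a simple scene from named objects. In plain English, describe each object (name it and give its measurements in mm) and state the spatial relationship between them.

A is a table with a 612×573 mm rectangular top, 26 mm thick, top surface at z = 732 mm, supported by four 76×76 mm square legs, each inset 42 mm from the nearest pair of top edges, running from the floor.

B is a chair. The seat is a 412×477×26 mm slab with its top at z = 457 mm, on four 39×39 mm corner legs (flush with the seat edges, standing on z = 0). A flat backrest 29 mm thick, 439 mm tall, spans the full seat width and rises from the seat top along its +y edge, rear face flush with the rear of the seat. Two armrests of 42×42 mm section run along each side from the seat's front edge to the front of the backrest, top faces 217 mm above the seat top and outer faces flush with the seat's x-edges; a 42×42 mm post under the front of each armrest stands on the seat at the front corner.

The chair is on top of the table, centred.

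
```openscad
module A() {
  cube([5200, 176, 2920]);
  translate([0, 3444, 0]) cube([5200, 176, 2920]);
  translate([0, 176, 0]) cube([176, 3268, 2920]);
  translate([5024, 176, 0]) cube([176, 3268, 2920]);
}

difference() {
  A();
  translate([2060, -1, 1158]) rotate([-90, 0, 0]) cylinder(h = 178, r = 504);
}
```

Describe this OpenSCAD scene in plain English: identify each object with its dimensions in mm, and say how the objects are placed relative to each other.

A is a box-shaped house frame (walls only): outside footprint 5200×3620 mm, wall height 2920 mm, wall thickness 176 mm. The two y-facing walls run the full x-width; the two x-facing walls fit between the inner faces of the y-facing walls.

The house frame has a circular hole of radius 504 mm through its front wall, centred at (x = 2060, z = 1158).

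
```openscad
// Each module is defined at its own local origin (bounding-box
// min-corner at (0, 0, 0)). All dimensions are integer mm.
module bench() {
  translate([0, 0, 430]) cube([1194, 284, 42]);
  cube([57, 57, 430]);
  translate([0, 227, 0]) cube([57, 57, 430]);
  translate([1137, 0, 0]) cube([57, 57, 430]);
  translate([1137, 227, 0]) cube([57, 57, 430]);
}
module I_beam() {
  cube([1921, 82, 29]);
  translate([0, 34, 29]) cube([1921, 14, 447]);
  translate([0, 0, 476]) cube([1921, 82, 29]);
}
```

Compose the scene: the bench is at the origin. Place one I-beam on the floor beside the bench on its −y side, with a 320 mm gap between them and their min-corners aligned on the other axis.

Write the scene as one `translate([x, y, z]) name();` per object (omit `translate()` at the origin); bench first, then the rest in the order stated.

bench();
translate([0, -402, 0]) I_beam();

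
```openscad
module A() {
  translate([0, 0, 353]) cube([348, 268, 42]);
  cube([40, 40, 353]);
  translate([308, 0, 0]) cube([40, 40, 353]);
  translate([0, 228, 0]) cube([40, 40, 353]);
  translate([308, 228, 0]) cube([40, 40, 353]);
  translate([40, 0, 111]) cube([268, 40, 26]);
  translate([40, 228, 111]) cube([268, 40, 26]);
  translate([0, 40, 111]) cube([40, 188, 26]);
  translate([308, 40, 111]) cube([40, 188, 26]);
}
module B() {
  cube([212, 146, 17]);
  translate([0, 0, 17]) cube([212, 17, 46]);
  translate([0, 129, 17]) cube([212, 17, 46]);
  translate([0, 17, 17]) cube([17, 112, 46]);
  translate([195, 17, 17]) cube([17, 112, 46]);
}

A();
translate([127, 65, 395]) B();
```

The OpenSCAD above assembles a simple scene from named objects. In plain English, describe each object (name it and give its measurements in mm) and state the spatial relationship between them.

A is a four-legged stool. The seat is 348×268 mm, 42 mm thick, top at z = 395 mm. It stands on four square legs, each 40×40 mm in cross-section, from z = 0 to the seat underside, each flush with a corner of the seat. Four stretchers, 40 mm wide and 26 mm tall, connect adjacent legs with their undersides at z = 111 mm, each running between the inner faces of the legs it joins and aligned with the legs' outer faces on the other axis.

B is an open-topped rectangular box: outside dimensions 212×146×63 mm, with a uniform wall and base thickness of 17 mm. The base is a full 212×146 slab on the floor; four walls sit on top of the base. The front and back walls (the −y and +y sides) span the full width; the two side walls fit between them.

The open box is on top of the stool.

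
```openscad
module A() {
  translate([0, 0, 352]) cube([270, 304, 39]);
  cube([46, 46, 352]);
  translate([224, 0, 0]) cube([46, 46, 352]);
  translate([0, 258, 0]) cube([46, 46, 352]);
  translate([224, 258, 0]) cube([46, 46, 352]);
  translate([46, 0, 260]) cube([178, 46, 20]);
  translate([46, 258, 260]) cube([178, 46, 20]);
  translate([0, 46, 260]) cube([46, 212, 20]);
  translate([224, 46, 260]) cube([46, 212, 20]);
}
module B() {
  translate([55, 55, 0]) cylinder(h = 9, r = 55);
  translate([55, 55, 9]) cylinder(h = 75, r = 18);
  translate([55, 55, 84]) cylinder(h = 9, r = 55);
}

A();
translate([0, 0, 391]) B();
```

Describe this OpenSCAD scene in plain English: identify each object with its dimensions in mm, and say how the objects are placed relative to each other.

A is a simple wooden stool: a rectangular seat 270 mm (x) by 304 mm (y), 39 mm thick, top face at z = 391 mm, on four square legs, each 46×46 mm in cross-section. The legs rest on z = 0, each flush with a corner of the seat. Four stretchers, 46 mm wide and 20 mm tall, connect adjacent legs with their undersides at z = 260 mm, each running between the inner faces of the legs it joins and aligned with the legs' outer faces on the other axis.

B is a spool: two coaxial disc flanges of radius 55 mm and thickness 9 mm, joined by a core cylinder of radius 18 mm and height 75 mm. The lower flange rests on z = 0 and the three cylinders share a vertical axis.

The spool is on top of the stool.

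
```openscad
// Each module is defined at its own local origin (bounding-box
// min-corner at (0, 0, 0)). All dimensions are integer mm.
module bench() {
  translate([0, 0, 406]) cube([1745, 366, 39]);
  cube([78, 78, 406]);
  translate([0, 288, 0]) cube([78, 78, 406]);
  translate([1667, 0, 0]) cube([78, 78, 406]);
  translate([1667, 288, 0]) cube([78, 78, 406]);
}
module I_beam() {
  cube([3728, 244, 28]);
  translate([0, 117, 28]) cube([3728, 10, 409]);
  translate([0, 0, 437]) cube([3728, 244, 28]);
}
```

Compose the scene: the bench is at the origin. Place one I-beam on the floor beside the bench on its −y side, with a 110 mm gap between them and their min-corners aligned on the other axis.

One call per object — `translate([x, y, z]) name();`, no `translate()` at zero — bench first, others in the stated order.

bench();
translate([0, -354, 0]) I_beam();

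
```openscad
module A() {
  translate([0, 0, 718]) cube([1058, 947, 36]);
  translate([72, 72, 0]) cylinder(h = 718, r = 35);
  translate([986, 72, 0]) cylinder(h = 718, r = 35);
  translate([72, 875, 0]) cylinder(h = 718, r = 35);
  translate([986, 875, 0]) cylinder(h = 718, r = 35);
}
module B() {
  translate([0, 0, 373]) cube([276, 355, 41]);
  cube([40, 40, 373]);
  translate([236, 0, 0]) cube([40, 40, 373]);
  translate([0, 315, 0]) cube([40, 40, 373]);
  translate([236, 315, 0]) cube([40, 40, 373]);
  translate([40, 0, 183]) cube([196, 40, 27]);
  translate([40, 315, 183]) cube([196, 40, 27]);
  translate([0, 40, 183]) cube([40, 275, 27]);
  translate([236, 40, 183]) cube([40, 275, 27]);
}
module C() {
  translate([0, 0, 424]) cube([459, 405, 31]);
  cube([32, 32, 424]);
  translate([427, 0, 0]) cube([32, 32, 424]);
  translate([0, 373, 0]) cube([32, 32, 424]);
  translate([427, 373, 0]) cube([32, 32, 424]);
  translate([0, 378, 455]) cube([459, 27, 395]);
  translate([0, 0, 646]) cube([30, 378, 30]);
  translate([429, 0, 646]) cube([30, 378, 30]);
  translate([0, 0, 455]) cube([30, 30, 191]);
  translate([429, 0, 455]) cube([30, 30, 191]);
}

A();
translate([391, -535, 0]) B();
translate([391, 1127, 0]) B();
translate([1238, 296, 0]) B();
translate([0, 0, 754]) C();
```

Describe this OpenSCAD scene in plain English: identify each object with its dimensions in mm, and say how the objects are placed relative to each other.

A is a table: top 1058 mm (x) × 947 mm (y), 36 mm thick, upper face at z = 754 mm, on four round legs of 70 mm diameter, each leg's bounding box inset 37 mm from the nearest pair of top edges, running from z = 0 to the bottom of the top.

B is a simple wooden stool: a rectangular seat 276 mm (x) by 355 mm (y), 41 mm thick, top face at z = 414 mm, on four square legs, each 40×40 mm in cross-section. The legs rest on z = 0, each flush with a corner of the seat. Four stretchers, 40 mm wide and 27 mm tall, connect adjacent legs with their undersides at z = 183 mm, each running between the inner faces of the legs it joins and aligned with the legs' outer faces on the other axis.

C is a chair: 459×405 mm seat, 31 mm thick, top at z = 455 mm, on four 32 mm square corner legs flush with the seat edges. A 27 mm thick backrest slab spans the full seat width, extending 395 mm above the seat top, its back face flush with the seat's +y edge. Two armrests of 30×30 mm section run along each side from the seat's front edge to the front of the backrest, top faces 221 mm above the seat top and outer faces flush with the seat's x-edges; a 30×30 mm post under the front of each armrest stands on the seat at the front corner.

Three stools sit around the table at the −y, +y, +x sides. The chair is on top of the table.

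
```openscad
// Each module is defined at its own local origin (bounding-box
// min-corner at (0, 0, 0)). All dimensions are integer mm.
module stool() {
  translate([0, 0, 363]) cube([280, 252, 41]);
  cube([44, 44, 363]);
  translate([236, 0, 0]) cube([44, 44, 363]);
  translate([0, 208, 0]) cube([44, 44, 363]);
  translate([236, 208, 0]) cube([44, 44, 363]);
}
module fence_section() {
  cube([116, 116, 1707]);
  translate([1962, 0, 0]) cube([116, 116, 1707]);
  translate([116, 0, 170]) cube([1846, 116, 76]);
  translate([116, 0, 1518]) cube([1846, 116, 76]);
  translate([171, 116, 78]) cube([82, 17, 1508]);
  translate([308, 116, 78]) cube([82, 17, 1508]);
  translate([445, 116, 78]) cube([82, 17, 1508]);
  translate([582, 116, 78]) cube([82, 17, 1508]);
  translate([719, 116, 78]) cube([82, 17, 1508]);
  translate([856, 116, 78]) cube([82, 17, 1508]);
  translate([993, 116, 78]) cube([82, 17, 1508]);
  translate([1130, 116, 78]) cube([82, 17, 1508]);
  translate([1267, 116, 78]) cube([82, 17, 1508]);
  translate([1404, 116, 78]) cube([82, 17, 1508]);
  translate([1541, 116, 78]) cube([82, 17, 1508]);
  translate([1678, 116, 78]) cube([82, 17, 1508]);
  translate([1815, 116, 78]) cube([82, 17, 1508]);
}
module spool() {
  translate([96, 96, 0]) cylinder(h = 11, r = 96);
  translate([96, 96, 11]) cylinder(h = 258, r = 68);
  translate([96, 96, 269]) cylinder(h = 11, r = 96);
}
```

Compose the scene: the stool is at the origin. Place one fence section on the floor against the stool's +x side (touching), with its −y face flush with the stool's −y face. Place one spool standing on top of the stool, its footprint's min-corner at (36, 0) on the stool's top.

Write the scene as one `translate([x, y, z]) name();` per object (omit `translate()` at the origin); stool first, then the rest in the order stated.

stool();
translate([280, 0, 0]) fence_section();
translate([36, 0, 404]) spool();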